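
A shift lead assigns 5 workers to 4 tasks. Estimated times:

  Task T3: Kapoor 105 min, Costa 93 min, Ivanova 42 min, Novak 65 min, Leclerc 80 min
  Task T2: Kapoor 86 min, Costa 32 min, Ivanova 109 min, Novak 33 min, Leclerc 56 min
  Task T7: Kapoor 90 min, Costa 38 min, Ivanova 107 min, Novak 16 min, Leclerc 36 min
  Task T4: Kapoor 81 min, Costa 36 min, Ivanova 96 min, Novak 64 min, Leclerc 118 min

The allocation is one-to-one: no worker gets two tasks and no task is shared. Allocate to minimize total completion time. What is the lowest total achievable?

Minimum total: 147 min

Optimal: Ivanova→Task T3 (42 min), Novak→Task T2 (33 min), Leclerc→Task T7 (36 min), Costa→Task T4 (36 min) — total 42+33+36+36 = 147 min.
Min-entry greedy (repeatedly take the single cheapest remaining cell) gives 171 min, worse by 24.
Every other assignment is strictly worse.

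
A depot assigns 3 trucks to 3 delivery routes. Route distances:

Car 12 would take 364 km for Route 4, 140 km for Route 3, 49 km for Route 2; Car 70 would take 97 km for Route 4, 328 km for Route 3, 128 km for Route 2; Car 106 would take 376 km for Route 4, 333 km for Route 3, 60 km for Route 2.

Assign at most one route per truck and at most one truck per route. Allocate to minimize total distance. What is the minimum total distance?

Min total: 297 km

This is the linear assignment problem.
Optimal: Car 12→Route 3 (140 km), Car 70→Route 4 (97 km), Car 106→Route 2 (60 km) — total 140+97+60 = 297 km.
Next-best assignment: Car 12→Route 2, Car 70→Route 4, Car 106→Route 3 = 479 km.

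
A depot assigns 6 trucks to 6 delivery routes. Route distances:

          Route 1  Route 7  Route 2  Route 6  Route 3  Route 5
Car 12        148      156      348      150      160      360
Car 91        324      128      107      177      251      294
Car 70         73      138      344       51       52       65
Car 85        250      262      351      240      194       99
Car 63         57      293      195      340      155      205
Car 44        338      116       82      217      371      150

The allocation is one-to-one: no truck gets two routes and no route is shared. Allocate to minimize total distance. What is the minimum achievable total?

Min total: 568 km

Optimal: Car 12→Route 6 (150 km), Car 91→Route 7 (128 km), Car 70→Route 3 (52 km), Car 85→Route 5 (99 km), Car 63→Route 1 (57 km), Car 44→Route 2 (82 km) — total 150+128+52+99+57+82 = 568 km.
Column-greedy (each route in turn goes to its cheapest remaining truck) gives 590 km, worse by 22.
Swapping Car 91↔Car 63 (Car 91→Route 1 324 km, Car 63→Route 7 293 km) adds 432.
No other one-to-one assignment undercuts 568 km.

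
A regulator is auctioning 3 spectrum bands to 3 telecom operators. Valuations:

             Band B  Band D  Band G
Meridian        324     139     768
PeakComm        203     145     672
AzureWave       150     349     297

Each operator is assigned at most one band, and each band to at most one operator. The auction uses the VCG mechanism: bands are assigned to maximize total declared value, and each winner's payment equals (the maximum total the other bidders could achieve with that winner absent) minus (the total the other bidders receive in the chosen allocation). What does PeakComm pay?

Efficient allocation: Meridian→Band B ($324M), PeakComm→Band G ($672M), AzureWave→Band D ($349M); total welfare W = $1345M.
PeakComm receives Band G at value $672M, so the others get W − 672 = $673M.
Without PeakComm: best allocation of the remaining 2 bidders over all 3 bands is Meridian→Band G ($768M), AzureWave→Band D ($349M), total $1117M.
VCG payment = (others' best without PeakComm) − (others' welfare with PeakComm) = 1117 − 673 = $444M.

PeakComm pays $444M.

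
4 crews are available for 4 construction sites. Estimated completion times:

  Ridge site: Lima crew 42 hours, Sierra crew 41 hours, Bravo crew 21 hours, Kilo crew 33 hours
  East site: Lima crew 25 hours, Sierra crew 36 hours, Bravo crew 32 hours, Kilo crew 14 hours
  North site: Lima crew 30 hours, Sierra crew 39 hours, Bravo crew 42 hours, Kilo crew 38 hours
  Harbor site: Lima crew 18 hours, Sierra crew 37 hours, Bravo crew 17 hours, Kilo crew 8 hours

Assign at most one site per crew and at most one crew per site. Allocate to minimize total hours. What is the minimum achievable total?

Optimal: Lima crew→Harbor site (18 hours), Sierra crew→North site (39 hours), Bravo crew→Ridge site (21 hours), Kilo crew→East site (14 hours) — total 18+39+21+14 = 92 hours.
Row-greedy (each crew in turn takes its cheapest remaining site) gives 113 hours, worse by 21.
Swapping Sierra crew↔Bravo crew (Sierra crew→Ridge site 41 hours, Bravo crew→North site 42 hours) adds 23.
No other one-to-one assignment undercuts 92 hours.

Minimum total: 92 hours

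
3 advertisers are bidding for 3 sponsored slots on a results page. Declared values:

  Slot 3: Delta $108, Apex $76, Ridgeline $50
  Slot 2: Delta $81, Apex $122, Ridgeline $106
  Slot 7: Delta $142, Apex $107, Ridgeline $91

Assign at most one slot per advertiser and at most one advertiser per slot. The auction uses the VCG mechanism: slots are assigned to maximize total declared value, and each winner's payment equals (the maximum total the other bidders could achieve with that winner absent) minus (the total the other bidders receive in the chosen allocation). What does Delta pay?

Delta pays $31.

Efficient allocation: Delta→Slot 7 ($142), Apex→Slot 3 ($76), Ridgeline→Slot 2 ($106); total welfare W = $324.
Delta receives Slot 7 at value $142, so the others get W − 142 = $182.
Without Delta: best allocation of the remaining 2 bidders over all 3 slots is Apex→Slot 2 ($122), Ridgeline→Slot 7 ($91), total $213.
VCG payment = (others' best without Delta) − (others' welfare with Delta) = 213 − 182 = $31.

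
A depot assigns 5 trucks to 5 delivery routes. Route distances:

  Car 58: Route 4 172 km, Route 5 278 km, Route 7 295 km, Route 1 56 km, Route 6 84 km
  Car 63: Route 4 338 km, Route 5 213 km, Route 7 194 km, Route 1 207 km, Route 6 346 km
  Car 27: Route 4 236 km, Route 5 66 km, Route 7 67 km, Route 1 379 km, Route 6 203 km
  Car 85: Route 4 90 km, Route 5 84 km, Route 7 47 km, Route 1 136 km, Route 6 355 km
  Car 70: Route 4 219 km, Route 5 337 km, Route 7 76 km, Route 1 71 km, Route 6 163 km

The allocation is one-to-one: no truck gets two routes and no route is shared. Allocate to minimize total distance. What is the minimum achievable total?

Minimum total: 505 km

Optimal: Car 58→Route 6 (84 km), Car 63→Route 7 (194 km), Car 27→Route 5 (66 km), Car 85→Route 4 (90 km), Car 70→Route 1 (71 km) — total 84+194+66+90+71 = 505 km.
Column-greedy (each route in turn goes to its cheapest remaining truck) gives 634 km, worse by 129.
Swapping Car 85↔Car 58 (Car 85→Route 6 355 km, Car 58→Route 4 172 km) adds 353.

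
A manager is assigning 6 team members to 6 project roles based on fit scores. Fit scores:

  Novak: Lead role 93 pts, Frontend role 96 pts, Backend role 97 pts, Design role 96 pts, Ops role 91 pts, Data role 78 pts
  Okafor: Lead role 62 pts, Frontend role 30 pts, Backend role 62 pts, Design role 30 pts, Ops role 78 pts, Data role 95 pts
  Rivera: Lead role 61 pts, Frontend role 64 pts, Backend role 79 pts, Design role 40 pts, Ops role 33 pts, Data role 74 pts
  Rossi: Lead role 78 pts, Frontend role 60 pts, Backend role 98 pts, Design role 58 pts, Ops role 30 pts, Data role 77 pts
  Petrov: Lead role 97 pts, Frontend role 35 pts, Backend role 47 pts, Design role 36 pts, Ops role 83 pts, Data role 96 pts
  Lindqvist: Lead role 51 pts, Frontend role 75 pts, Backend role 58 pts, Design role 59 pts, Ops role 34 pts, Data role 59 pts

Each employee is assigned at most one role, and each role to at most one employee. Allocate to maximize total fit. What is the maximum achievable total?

Maximum total: 518 pts

This is a one-to-one assignment (maximum-weight bipartite matching).
Optimal: Novak→Design role (96 pts), Okafor→Ops role (78 pts), Rivera→Data role (74 pts), Rossi→Backend role (98 pts), Petrov→Lead role (97 pts), Lindqvist→Frontend role (75 pts) — total 96+78+74+98+97+75 = 518 pts.
Row-greedy (each employee in turn takes its best remaining role) gives 476 pts, worse by 42.
No other one-to-one assignment exceeds 518 pts.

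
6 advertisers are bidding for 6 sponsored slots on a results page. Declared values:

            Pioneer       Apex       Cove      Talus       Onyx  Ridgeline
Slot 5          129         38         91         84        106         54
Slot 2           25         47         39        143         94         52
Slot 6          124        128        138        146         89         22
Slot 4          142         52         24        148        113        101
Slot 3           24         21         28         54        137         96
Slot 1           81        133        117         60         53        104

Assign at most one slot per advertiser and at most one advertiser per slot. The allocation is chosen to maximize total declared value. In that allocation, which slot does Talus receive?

Talus receives Slot 2.

Optimal: Pioneer→Slot 5 ($129), Apex→Slot 1 ($133), Cove→Slot 6 ($138), Talus→Slot 2 ($143), Onyx→Slot 3 ($137), Ridgeline→Slot 4 ($101) — total 129+133+138+143+137+101 = $781.
Row-greedy (each advertiser in turn takes its best remaining slot) gives $747, worse by 34.
Talus's own top slot is Slot 4 ($148), but forcing Talus→Slot 4 and reassigning the rest optimally gives only $738 — worse by 43.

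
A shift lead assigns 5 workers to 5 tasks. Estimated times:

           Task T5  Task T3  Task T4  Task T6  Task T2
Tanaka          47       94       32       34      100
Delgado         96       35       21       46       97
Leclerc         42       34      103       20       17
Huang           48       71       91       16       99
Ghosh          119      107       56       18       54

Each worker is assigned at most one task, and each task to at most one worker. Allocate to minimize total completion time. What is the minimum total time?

Optimal: Tanaka→Task T4 (32 min), Delgado→Task T3 (35 min), Leclerc→Task T2 (17 min), Huang→Task T5 (48 min), Ghosh→Task T6 (18 min) — total 32+35+17+48+18 = 150 min.
Min-entry greedy (repeatedly take the single cheapest remaining cell) gives 208 min, worse by 58.
Next-best assignment: Tanaka→Task T5, Delgado→Task T3, Leclerc→Task T2, Huang→Task T6, Ghosh→Task T4 = 171 min.

Minimum total: 150 min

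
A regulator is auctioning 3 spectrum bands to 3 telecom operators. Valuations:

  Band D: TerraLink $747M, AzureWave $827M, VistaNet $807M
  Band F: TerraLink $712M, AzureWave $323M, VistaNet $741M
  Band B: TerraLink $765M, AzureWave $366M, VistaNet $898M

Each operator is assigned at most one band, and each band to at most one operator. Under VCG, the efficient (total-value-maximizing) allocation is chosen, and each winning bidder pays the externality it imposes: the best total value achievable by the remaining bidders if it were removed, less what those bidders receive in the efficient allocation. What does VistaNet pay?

Efficient allocation: TerraLink→Band F ($712M), AzureWave→Band D ($827M), VistaNet→Band B ($898M); total welfare W = $2437M.
VistaNet receives Band B at value $898M, so the others get W − 898 = $1539M.
Without VistaNet: best allocation of the remaining 2 bidders over all 3 bands is TerraLink→Band B ($765M), AzureWave→Band D ($827M), total $1592M.
VCG payment = (others' best without VistaNet) − (others' welfare with VistaNet) = 1592 − 1539 = $53M.

VistaNet pays $53M.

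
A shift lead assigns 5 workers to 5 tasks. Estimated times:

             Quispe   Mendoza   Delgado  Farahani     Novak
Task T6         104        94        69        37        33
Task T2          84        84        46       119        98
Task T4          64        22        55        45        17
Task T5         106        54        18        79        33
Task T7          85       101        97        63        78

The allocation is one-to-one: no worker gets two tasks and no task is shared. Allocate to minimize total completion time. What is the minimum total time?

Min total: 220 min

Treat this as an assignment problem: match each worker to one task.
Optimal: Quispe→Task T2 (84 min), Mendoza→Task T4 (22 min), Delgado→Task T5 (18 min), Farahani→Task T7 (63 min), Novak→Task T6 (33 min) — total 84+22+18+63+33 = 220 min.
Swapping Quispe↔Mendoza (Quispe→Task T4 64 min, Mendoza→Task T2 84 min) adds 42.
No other one-to-one assignment undercuts 220 min.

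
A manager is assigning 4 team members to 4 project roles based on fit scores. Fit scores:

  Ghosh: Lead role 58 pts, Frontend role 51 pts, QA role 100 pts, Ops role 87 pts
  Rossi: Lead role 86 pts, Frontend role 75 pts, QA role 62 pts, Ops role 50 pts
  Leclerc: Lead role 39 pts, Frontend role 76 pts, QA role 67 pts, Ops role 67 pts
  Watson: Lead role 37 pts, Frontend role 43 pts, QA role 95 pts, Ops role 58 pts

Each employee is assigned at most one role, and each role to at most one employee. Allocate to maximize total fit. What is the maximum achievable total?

Optimal: Ghosh→Ops role (87 pts), Rossi→Lead role (86 pts), Leclerc→Frontend role (76 pts), Watson→QA role (95 pts) — total 87+86+76+95 = 344 pts.
Row-greedy (each employee in turn takes its best remaining role) gives 320 pts, worse by 24.
Swapping Rossi↔Leclerc (Rossi→Frontend role 75 pts, Leclerc→Lead role 39 pts) loses 48.

Max total: 344 pts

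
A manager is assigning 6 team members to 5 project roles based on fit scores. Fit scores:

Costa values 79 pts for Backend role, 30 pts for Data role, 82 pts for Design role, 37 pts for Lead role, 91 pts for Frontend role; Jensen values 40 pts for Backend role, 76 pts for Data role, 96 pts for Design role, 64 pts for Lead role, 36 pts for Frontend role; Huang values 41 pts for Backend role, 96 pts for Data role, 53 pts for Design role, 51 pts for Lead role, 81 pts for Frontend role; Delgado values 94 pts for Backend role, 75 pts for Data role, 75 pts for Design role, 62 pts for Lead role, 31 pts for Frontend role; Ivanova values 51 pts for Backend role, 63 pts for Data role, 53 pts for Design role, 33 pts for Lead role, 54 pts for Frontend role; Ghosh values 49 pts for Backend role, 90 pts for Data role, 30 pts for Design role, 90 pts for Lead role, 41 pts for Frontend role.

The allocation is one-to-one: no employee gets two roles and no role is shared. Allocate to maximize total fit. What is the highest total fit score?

Max total: 467 pts

Optimal: Delgado→Backend role (94 pts), Huang→Data role (96 pts), Jensen→Design role (96 pts), Ghosh→Lead role (90 pts), Costa→Frontend role (91 pts) — total 94+96+96+90+91 = 467 pts.
Row-greedy (each employee in turn takes its best remaining role) gives 410 pts, worse by 57.
No other one-to-one assignment exceeds 467 pts.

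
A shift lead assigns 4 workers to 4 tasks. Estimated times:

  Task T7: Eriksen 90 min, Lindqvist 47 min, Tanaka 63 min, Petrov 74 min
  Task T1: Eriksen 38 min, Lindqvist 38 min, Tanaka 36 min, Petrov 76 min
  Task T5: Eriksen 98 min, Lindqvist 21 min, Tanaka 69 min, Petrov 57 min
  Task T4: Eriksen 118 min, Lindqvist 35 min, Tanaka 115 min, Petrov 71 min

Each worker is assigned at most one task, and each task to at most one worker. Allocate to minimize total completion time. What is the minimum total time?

Optimal: Eriksen→Task T1 (38 min), Lindqvist→Task T5 (21 min), Tanaka→Task T7 (63 min), Petrov→Task T4 (71 min) — total 38+21+63+71 = 193 min.
Min-entry greedy (repeatedly take the single cheapest remaining cell) gives 218 min, worse by 25.
No other one-to-one assignment undercuts 193 min.

Minimum total: 193 min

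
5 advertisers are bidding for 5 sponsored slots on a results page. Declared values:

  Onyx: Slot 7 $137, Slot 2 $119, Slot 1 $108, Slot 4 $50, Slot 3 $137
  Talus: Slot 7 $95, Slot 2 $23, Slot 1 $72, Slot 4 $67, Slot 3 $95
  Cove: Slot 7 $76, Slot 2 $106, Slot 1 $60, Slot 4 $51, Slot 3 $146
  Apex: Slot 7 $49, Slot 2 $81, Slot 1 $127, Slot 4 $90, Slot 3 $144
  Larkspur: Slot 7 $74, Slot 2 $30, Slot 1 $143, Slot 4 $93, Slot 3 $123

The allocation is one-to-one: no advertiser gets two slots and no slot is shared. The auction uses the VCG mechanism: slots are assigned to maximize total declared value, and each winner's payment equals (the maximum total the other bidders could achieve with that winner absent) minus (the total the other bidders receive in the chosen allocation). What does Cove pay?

Cove pays $10.

Efficient allocation: Onyx→Slot 7 ($137), Talus→Slot 4 ($67), Cove→Slot 2 ($106), Apex→Slot 3 ($144), Larkspur→Slot 1 ($143); total welfare W = $597.
Cove receives Slot 2 at value $106, so the others get W − 106 = $491.
Without Cove: best allocation of the remaining 4 bidders over all 5 slots is Onyx→Slot 2 ($119), Talus→Slot 7 ($95), Apex→Slot 3 ($144), Larkspur→Slot 1 ($143), total $501.
VCG payment = (others' best without Cove) − (others' welfare with Cove) = 501 − 491 = $10.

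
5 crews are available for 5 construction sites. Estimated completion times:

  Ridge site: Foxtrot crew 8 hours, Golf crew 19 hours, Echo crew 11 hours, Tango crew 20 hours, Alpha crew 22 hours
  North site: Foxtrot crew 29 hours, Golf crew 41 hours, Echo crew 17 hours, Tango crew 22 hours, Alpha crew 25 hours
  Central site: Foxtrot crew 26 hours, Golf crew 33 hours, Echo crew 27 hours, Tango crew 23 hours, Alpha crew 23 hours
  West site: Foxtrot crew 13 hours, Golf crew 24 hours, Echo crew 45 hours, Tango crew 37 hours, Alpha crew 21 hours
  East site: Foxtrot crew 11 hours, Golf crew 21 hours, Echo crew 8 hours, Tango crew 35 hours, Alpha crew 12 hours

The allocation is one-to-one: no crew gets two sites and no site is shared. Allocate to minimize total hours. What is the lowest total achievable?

Treat this as an assignment problem: match each crew to one site.
Optimal: Foxtrot crew→Ridge site (8 hours), Golf crew→West site (24 hours), Echo crew→North site (17 hours), Tango crew→Central site (23 hours), Alpha crew→East site (12 hours) — total 8+24+17+23+12 = 84 hours.
Checked against all permutations: 84 hours is optimal.

Min total: 84 hours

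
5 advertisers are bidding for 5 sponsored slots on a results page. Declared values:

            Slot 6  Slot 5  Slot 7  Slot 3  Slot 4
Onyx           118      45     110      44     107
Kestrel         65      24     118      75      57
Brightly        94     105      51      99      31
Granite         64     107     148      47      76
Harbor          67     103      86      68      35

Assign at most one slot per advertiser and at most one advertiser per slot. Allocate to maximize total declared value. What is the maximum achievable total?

Maximum total: $527

This is a one-to-one assignment (maximum-weight bipartite matching).
Optimal: Onyx→Slot 4 ($107), Kestrel→Slot 3 ($75), Brightly→Slot 6 ($94), Granite→Slot 7 ($148), Harbor→Slot 5 ($103) — total 107+75+94+148+103 = $527.
Row-greedy (each advertiser in turn takes its best remaining slot) gives $485, worse by 42.
Next-best assignment: Onyx→Slot 6, Kestrel→Slot 4, Brightly→Slot 3, Granite→Slot 7, Harbor→Slot 5 = $525.
Checked against all permutations: $527 is optimal.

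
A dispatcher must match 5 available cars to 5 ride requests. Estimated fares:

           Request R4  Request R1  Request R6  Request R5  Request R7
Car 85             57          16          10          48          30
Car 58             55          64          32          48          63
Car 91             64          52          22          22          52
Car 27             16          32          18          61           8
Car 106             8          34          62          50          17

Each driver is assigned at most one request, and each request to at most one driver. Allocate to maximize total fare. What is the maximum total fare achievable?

This is the linear assignment problem.
Optimal: Car 85→Request R4 ($57), Car 58→Request R1 ($64), Car 91→Request R7 ($52), Car 27→Request R5 ($61), Car 106→Request R6 ($62) — total 57+64+52+61+62 = $296.
Max-entry greedy (repeatedly take the single best remaining cell) gives $281, worse by 15.

Maximum total: $296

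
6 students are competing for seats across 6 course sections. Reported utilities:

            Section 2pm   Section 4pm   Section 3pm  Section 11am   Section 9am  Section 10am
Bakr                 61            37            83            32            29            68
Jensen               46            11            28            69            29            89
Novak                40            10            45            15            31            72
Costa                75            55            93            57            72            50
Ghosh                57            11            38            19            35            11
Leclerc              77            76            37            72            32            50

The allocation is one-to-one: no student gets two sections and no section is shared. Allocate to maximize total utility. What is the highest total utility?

Optimal: Bakr→Section 3pm (83 points), Jensen→Section 11am (69 points), Novak→Section 10am (72 points), Costa→Section 9am (72 points), Ghosh→Section 2pm (57 points), Leclerc→Section 4pm (76 points) — total 83+69+72+72+57+76 = 429 points.
Column-greedy (each section in turn goes to its best remaining student) gives 391 points, worse by 38.
Next-best assignment: Bakr→Section 3pm, Jensen→Section 11am, Novak→Section 10am, Costa→Section 2pm, Ghosh→Section 9am, Leclerc→Section 4pm = 410 points.
Checked against all permutations: 429 points is optimal.

Max total: 429 points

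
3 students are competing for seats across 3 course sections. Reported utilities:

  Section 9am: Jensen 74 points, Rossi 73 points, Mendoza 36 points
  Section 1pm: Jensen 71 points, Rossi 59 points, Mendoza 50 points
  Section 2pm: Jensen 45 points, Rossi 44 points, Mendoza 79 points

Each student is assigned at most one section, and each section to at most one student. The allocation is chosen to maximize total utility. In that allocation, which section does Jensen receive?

Optimal: Jensen→Section 1pm (71 points), Rossi→Section 9am (73 points), Mendoza→Section 2pm (79 points) — total 71+73+79 = 223 points.
Column-greedy (each section in turn goes to its best remaining student) gives 212 points, worse by 11.
Swapping Jensen↔Rossi (Jensen→Section 9am 74 points, Rossi→Section 1pm 59 points) loses 11.
Jensen's own top section is Section 9am (74 points), but forcing Jensen→Section 9am and reassigning the rest optimally gives only 212 points — worse by 11.

Jensen receives Section 1pm.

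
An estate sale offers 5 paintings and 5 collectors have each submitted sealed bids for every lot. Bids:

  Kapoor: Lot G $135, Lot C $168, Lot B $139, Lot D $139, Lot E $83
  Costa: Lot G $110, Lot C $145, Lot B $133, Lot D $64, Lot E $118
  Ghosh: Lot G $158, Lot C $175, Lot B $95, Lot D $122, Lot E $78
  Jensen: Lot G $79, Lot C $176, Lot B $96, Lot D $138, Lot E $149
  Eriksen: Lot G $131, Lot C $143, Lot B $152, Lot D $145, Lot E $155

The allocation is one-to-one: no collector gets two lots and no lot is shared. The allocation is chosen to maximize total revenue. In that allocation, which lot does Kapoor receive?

Kapoor receives Lot D.

Optimal: Kapoor→Lot D ($139), Costa→Lot B ($133), Ghosh→Lot G ($158), Jensen→Lot C ($176), Eriksen→Lot E ($155) — total 139+133+158+176+155 = $761.
Row-greedy (each collector in turn takes its best remaining lot) gives $753, worse by 8.
Kapoor's own top lot is Lot C ($168), but forcing Kapoor→Lot C and reassigning the rest optimally gives only $753 — worse by 8.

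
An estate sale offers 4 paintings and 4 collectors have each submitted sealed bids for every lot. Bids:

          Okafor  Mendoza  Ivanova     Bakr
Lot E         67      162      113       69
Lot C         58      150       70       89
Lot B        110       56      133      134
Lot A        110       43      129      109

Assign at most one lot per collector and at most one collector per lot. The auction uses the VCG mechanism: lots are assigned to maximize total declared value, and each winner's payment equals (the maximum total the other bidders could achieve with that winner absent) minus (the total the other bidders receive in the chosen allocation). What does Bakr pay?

Efficient allocation: Okafor→Lot A ($110), Mendoza→Lot C ($150), Ivanova→Lot E ($113), Bakr→Lot B ($134); total welfare W = $507.
Bakr receives Lot B at value $134, so the others get W − 134 = $373.
Without Bakr: best allocation of the remaining 3 bidders over all 4 lots is Okafor→Lot A ($110), Mendoza→Lot E ($162), Ivanova→Lot B ($133), total $405.
VCG payment = (others' best without Bakr) − (others' welfare with Bakr) = 405 − 373 = $32.

Bakr pays $32.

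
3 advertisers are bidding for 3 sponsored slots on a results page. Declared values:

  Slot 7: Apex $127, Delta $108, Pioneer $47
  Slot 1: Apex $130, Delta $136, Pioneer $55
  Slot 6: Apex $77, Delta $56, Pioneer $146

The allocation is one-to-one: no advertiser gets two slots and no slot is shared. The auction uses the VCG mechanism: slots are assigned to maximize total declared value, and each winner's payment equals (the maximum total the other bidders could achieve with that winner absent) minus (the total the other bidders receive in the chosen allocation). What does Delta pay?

Delta pays $3.

Efficient allocation: Apex→Slot 7 ($127), Delta→Slot 1 ($136), Pioneer→Slot 6 ($146); total welfare W = $409.
Delta receives Slot 1 at value $136, so the others get W − 136 = $273.
Without Delta: best allocation of the remaining 2 bidders over all 3 slots is Apex→Slot 1 ($130), Pioneer→Slot 6 ($146), total $276.
VCG payment = (others' best without Delta) − (others' welfare with Delta) = 276 − 273 = $3.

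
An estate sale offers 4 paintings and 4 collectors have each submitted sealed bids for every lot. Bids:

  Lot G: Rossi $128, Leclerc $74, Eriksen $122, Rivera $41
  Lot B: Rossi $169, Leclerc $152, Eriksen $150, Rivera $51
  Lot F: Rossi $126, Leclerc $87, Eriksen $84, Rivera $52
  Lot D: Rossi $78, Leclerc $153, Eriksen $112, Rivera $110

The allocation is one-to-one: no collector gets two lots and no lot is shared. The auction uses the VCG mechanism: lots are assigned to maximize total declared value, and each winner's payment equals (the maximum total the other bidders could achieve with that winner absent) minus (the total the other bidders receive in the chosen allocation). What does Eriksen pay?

Efficient allocation: Rossi→Lot F ($126), Leclerc→Lot B ($152), Eriksen→Lot G ($122), Rivera→Lot D ($110); total welfare W = $510.
Eriksen receives Lot G at value $122, so the others get W − 122 = $388.
Without Eriksen: best allocation of the remaining 3 bidders over all 4 lots is Rossi→Lot G ($128), Leclerc→Lot B ($152), Rivera→Lot D ($110), total $390.
VCG payment = (others' best without Eriksen) − (others' welfare with Eriksen) = 390 − 388 = $2.

Eriksen pays $2.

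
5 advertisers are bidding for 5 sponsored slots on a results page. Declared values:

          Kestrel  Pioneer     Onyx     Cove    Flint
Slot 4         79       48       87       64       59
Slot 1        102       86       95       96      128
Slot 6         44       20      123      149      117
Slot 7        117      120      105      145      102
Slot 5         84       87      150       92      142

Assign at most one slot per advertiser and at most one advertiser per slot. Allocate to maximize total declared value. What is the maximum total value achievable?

This is a one-to-one assignment (maximum-weight bipartite matching).
Optimal: Kestrel→Slot 4 ($79), Pioneer→Slot 7 ($120), Onyx→Slot 5 ($150), Cove→Slot 6 ($149), Flint→Slot 1 ($128) — total 79+120+150+149+128 = $626.
Row-greedy (each advertiser in turn takes its best remaining slot) gives $482, worse by 144.

Max total: $626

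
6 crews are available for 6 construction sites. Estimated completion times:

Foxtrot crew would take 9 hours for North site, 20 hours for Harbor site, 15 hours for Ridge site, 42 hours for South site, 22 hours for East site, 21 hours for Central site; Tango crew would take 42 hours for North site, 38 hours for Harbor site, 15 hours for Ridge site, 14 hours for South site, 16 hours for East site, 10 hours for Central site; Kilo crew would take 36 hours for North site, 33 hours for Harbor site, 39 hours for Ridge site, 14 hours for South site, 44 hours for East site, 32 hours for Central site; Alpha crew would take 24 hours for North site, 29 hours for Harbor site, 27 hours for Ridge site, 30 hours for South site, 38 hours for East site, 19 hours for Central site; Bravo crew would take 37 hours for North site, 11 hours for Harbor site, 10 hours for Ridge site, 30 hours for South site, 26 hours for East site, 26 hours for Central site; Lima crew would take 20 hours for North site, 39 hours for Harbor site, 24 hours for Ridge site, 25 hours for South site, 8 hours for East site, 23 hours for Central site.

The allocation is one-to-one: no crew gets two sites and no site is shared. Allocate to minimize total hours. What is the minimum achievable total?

Treat this as an assignment problem: match each crew to one site.
Optimal: Foxtrot crew→North site (9 hours), Tango crew→Ridge site (15 hours), Kilo crew→South site (14 hours), Alpha crew→Central site (19 hours), Bravo crew→Harbor site (11 hours), Lima crew→East site (8 hours) — total 9+15+14+19+11+8 = 76 hours.
Row-greedy (each crew in turn takes its cheapest remaining site) gives 79 hours, worse by 3.
Next-best assignment: Foxtrot crew→North site, Tango crew→Central site, Kilo crew→South site, Alpha crew→Ridge site, Bravo crew→Harbor site, Lima crew→East site = 79 hours.
Swapping Foxtrot crew↔Tango crew (Foxtrot crew→Ridge site 15 hours, Tango crew→North site 42 hours) adds 33.

Min total: 76 hours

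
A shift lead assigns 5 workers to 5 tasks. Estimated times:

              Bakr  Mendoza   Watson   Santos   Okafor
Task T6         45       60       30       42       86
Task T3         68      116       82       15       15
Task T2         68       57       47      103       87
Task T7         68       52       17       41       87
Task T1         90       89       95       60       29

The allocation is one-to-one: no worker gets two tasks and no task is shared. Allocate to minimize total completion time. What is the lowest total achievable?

Minimum total: 163 min

This is a one-to-one assignment (minimum-cost bipartite matching).
Optimal: Bakr→Task T6 (45 min), Mendoza→Task T2 (57 min), Watson→Task T7 (17 min), Santos→Task T3 (15 min), Okafor→Task T1 (29 min) — total 45+57+17+15+29 = 163 min.
Row-greedy (each worker in turn takes its cheapest remaining task) gives 188 min, worse by 25.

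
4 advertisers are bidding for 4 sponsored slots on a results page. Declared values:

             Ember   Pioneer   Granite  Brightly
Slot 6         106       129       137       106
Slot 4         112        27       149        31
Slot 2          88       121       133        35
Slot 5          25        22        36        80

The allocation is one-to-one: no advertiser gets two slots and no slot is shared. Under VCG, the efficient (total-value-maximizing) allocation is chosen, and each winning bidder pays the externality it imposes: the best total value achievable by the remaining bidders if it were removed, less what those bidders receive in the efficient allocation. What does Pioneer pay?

Pioneer pays $16.

Efficient allocation: Ember→Slot 6 ($106), Pioneer→Slot 2 ($121), Granite→Slot 4 ($149), Brightly→Slot 5 ($80); total welfare W = $456.
Pioneer receives Slot 2 at value $121, so the others get W − 121 = $335.
Without Pioneer: best allocation of the remaining 3 bidders over all 4 slots is Ember→Slot 4 ($112), Granite→Slot 2 ($133), Brightly→Slot 6 ($106), total $351.
VCG payment = (others' best without Pioneer) − (others' welfare with Pioneer) = 351 − 335 = $16.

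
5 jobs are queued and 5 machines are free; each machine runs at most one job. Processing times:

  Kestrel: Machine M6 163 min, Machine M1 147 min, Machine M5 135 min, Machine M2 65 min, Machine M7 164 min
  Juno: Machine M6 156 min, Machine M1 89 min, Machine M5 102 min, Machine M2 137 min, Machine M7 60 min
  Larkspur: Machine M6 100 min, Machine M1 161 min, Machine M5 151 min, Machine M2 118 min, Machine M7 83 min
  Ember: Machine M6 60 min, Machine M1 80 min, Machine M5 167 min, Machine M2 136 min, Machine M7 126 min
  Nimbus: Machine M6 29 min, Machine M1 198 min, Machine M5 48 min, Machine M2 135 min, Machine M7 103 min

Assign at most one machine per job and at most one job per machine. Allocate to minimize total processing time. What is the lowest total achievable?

Optimal: Kestrel→Machine M2 (65 min), Juno→Machine M1 (89 min), Larkspur→Machine M7 (83 min), Ember→Machine M6 (60 min), Nimbus→Machine M5 (48 min) — total 65+89+83+60+48 = 345 min.
Min-entry greedy (repeatedly take the single cheapest remaining cell) gives 385 min, worse by 40.
Next-best assignment: Kestrel→Machine M2, Juno→Machine M7, Larkspur→Machine M6, Ember→Machine M1, Nimbus→Machine M5 = 353 min.
Every other assignment is strictly worse.

Minimum total: 345 min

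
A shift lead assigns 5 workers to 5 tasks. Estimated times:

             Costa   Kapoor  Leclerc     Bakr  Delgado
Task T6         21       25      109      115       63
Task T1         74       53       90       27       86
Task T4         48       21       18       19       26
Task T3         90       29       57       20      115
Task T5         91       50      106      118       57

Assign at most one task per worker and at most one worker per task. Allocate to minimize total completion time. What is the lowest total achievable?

Minimum total: 152 min

Optimal: Costa→Task T6 (21 min), Kapoor→Task T3 (29 min), Leclerc→Task T4 (18 min), Bakr→Task T1 (27 min), Delgado→Task T5 (57 min) — total 21+29+18+27+57 = 152 min.
Next-best assignment: Costa→Task T6, Kapoor→Task T1, Leclerc→Task T4, Bakr→Task T3, Delgado→Task T5 = 169 min.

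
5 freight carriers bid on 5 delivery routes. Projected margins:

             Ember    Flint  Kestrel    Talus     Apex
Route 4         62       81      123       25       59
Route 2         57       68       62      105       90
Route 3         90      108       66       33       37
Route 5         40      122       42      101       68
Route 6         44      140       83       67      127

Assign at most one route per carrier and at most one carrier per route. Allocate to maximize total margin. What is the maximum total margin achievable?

Treat this as an assignment problem: match each carrier to one route.
Optimal: Ember→Route 3 ($90k), Flint→Route 5 ($122k), Kestrel→Route 4 ($123k), Talus→Route 2 ($105k), Apex→Route 6 ($127k) — total 90+122+123+105+127 = $567k.
Row-greedy (each carrier in turn takes its best remaining route) gives $526k, worse by 41.
No other one-to-one assignment exceeds $567k.

Maximum total: $567k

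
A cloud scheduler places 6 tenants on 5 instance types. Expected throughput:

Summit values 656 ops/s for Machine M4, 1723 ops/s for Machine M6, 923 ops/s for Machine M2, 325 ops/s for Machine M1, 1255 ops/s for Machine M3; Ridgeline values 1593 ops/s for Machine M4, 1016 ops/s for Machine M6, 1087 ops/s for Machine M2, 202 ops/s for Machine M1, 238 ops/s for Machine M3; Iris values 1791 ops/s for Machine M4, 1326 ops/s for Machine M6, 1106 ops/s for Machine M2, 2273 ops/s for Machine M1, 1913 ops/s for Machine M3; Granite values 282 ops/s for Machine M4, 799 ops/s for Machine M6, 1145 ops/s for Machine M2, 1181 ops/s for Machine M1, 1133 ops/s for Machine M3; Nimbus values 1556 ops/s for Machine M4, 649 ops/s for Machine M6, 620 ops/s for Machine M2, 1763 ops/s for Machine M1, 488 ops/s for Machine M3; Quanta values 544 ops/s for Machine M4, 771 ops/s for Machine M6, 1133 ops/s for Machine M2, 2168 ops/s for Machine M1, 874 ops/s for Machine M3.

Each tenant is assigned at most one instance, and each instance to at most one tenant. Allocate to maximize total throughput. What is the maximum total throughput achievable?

Treat this as an assignment problem: match each tenant to one instance.
Optimal: Ridgeline→Machine M4 (1593 ops/s), Summit→Machine M6 (1723 ops/s), Granite→Machine M2 (1145 ops/s), Quanta→Machine M1 (2168 ops/s), Iris→Machine M3 (1913 ops/s) — total 1593+1723+1145+2168+1913 = 8542 ops/s.
Max-entry greedy (repeatedly take the single best remaining cell) gives 7608 ops/s, worse by 934.

Max total: 8542 ops/s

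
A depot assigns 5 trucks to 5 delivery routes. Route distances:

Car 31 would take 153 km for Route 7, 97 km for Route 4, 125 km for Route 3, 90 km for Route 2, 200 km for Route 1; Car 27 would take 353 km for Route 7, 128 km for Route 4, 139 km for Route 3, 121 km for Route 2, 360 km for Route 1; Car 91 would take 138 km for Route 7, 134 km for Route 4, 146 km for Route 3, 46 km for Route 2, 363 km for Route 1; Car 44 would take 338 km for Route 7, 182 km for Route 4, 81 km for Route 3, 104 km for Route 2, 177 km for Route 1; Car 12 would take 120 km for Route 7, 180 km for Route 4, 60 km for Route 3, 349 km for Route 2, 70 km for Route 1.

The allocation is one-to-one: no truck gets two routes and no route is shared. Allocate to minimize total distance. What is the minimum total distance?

This is a one-to-one assignment (minimum-cost bipartite matching).
Optimal: Car 31→Route 7 (153 km), Car 27→Route 4 (128 km), Car 91→Route 2 (46 km), Car 44→Route 3 (81 km), Car 12→Route 1 (70 km) — total 153+128+46+81+70 = 478 km.
Row-greedy (each truck in turn takes its cheapest remaining route) gives 507 km, worse by 29.
Every other assignment is strictly worse.

Min total: 478 km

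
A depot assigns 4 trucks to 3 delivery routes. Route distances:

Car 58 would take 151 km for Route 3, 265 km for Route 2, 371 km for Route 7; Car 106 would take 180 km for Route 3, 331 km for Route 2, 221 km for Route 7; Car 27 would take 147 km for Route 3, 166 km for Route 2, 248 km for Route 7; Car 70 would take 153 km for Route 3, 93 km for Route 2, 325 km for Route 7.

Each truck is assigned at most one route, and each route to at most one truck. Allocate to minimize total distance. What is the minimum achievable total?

Optimal: Car 27→Route 3 (147 km), Car 70→Route 2 (93 km), Car 106→Route 7 (221 km) — total 147+93+221 = 461 km.
Row-greedy (each truck in turn takes its cheapest remaining route) gives 538 km, worse by 77.
Swapping Car 70↔Car 27 (Car 70→Route 3 153 km, Car 27→Route 2 166 km) adds 79.
No other one-to-one assignment undercuts 461 km.

Minimum total: 461 km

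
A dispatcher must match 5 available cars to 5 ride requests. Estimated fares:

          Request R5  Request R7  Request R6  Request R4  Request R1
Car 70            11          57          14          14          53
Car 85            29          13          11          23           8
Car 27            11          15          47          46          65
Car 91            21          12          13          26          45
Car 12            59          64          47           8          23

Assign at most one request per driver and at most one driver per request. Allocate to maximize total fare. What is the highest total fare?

Max total: $231

This is the linear assignment problem.
Optimal: Car 70→Request R7 ($57), Car 85→Request R4 ($23), Car 27→Request R6 ($47), Car 91→Request R1 ($45), Car 12→Request R5 ($59) — total 57+23+47+45+59 = $231.
Row-greedy (each driver in turn takes its best remaining request) gives $224, worse by 7.
Next-best assignment: Car 70→Request R7, Car 85→Request R5, Car 27→Request R4, Car 91→Request R1, Car 12→Request R6 = $224.
No other one-to-one assignment exceeds $231.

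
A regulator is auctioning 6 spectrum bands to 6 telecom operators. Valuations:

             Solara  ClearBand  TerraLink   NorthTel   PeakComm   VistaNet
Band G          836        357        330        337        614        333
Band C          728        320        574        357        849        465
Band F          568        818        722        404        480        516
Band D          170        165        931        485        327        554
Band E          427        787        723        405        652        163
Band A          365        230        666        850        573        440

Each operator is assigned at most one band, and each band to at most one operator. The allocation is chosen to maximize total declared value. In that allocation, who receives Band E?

ClearBand receives Band E.

Optimal: Solara→Band G ($836M), ClearBand→Band E ($787M), TerraLink→Band D ($931M), NorthTel→Band A ($850M), PeakComm→Band C ($849M), VistaNet→Band F ($516M) — total 836+787+931+850+849+516 = $4769M.
Swapping NorthTel↔PeakComm (NorthTel→Band C $357M, PeakComm→Band A $573M) loses 769.
No other one-to-one assignment exceeds $4769M.
ClearBand's own top band is Band F ($818M), but forcing ClearBand→Band F and reassigning the rest optimally gives only $4630M — worse by 139.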